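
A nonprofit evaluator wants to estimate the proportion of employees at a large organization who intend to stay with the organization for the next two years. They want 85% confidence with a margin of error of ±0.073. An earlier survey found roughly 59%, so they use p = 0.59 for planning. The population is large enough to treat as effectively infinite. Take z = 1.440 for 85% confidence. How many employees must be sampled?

95

With p = 0.59, p(1−p) = 0.2419.
n = z²·p(1−p)/E² = 1.440² × 0.2419 / 0.073² = 2.0736 × 0.2419 / 0.005329 ≈ 94.13.
Rounding up gives n = 95.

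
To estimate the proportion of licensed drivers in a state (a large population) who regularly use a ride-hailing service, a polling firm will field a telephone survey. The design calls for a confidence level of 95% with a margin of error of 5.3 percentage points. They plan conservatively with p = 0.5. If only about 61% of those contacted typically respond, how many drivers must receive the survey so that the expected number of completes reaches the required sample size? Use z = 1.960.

Completed interviews needed: n₀ = 1.960² × 0.2500 / 0.053² ≈ 341.90 → 342.
At a 61% response rate, contacts needed = 342 / 0.61 ≈ 560.66 → 561.

561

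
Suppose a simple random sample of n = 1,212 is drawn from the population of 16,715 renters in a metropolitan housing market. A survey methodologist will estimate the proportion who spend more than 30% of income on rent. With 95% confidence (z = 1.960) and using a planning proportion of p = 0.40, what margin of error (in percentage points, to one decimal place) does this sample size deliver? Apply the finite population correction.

2.7

Finite-population factor: (N−n)/(N−1) = (16715−1212)/(16715−1) = 0.9275.
SE(p̂) = √[p(1−p)/n · (N−n)/(N−1)] = √[0.2400/1212 × 0.9275] = 0.01355.
E = z × SE = 1.960 × 0.01355 = 0.02656 ≈ 2.7 percentage points.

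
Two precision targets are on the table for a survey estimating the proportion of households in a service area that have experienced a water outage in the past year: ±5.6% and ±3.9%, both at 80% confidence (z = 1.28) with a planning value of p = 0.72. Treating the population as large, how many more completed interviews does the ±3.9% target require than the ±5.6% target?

112

At ±5.6%: n = 1.28² × 0.2016 / 0.056² ≈ 105.33 → 106.
At ±3.9%: n = 1.28² × 0.2016 / 0.039² ≈ 217.16 → 218.
Additional respondents: 218 − 106 = 112.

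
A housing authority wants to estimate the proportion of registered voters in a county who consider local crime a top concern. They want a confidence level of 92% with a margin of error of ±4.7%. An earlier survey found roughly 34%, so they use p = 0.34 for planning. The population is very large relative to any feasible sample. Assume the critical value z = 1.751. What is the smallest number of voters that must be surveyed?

312

With p = 0.34, p(1−p) = 0.2244.
n = z²·p(1−p)/E² = 1.751² × 0.2244 / 0.047² = 3.0660 × 0.2244 / 0.002209 ≈ 311.46.
Rounding up gives n = 312.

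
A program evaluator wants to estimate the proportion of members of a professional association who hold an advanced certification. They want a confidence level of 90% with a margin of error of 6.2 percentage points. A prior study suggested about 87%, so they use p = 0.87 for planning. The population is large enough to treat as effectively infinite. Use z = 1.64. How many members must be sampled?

With p = 0.87, p(1−p) = 0.1131.
n = z²·p(1−p)/E² = 1.64² × 0.1131 / 0.062² = 2.6896 × 0.1131 / 0.003844 ≈ 79.13.
Rounding up gives n = 80.

80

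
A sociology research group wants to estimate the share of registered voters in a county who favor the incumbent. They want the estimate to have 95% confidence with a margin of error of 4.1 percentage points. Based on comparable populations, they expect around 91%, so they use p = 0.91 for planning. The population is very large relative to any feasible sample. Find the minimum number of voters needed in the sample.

For 95% confidence, z = 1.960.
With p = 0.91, p(1−p) = 0.0819.
n = z²·p(1−p)/E² = 1.960² × 0.0819 / 0.041² = 3.8416 × 0.0819 / 0.001681 ≈ 187.17.
Rounding up gives n = 188.

188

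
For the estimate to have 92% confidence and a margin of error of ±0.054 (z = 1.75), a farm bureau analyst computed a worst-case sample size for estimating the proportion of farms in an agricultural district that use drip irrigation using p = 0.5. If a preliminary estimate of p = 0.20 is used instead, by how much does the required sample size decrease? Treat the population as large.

94

Conservative (p = 0.5): n = 1.75² × 0.25 / 0.054² ≈ 262.56 → 263.
Using p = 0.20: p(1−p) = 0.1600, so n = 1.75² × 0.1600 / 0.054² ≈ 168.04 → 169.
Reduction: 263 − 169 = 94.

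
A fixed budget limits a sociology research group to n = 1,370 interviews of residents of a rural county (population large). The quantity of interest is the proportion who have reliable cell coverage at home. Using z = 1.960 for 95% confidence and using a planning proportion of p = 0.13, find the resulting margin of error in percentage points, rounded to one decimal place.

SE(p̂) = √[p(1−p)/n] = √[0.1131/1370] = 0.00909.
E = z × SE = 1.960 × 0.00909 = 0.01781, or 1.8 percentage points.

1.8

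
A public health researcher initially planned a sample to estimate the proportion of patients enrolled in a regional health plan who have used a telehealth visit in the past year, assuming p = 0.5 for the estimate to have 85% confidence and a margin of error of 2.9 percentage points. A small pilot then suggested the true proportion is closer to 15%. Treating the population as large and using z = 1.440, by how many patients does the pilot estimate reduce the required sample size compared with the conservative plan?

Conservative (p = 0.5): n = 1.440² × 0.25 / 0.029² ≈ 616.41 → 617.
Using p = 0.15: p(1−p) = 0.1275, so n = 1.440² × 0.1275 / 0.029² ≈ 314.37 → 315.
Reduction: 617 − 315 = 302.

302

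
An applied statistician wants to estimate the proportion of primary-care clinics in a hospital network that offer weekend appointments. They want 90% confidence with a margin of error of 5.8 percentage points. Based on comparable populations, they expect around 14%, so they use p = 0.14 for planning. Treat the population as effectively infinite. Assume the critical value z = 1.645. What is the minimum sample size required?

With p = 0.14, p(1−p) = 0.1204.
n = z²·p(1−p)/E² = 1.645² × 0.1204 / 0.058² = 2.7060 × 0.1204 / 0.003364 ≈ 96.85.
Rounding up gives n = 97.

97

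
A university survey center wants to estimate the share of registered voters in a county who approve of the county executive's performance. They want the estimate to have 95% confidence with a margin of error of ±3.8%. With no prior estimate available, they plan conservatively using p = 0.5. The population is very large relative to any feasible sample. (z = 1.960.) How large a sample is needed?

With p = 0.5, p(1−p) = 0.25.
n = z²·p(1−p)/E² = 1.960² × 0.2500 / 0.038² = 3.8416 × 0.2500 / 0.001444 ≈ 665.10.
Rounding up gives n = 666.

666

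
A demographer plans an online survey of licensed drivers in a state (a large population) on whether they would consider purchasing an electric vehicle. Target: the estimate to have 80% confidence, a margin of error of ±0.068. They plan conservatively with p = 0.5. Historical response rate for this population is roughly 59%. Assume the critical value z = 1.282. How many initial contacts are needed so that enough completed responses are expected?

151

Completed interviews needed: n₀ = 1.282² × 0.2500 / 0.068² ≈ 88.86 → 89.
At a 59% response rate, contacts needed = 89 / 0.59 ≈ 150.85 → 151.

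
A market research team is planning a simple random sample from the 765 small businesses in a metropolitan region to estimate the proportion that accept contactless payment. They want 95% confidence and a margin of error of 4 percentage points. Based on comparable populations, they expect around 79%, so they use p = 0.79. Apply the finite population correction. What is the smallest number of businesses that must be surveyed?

For 95% confidence, z = 1.960.
Unadjusted: n₀ = 1.960² × 0.79 × 0.21 / 0.040² ≈ 398.33, so n₀ = 399.
Finite population correction with N = 765: n = n₀ / (1 + (n₀−1)/N) = 399 / (1 + 398/765) = 399 / 1.5203 ≈ 262.45.
Rounding up, n = 263.

263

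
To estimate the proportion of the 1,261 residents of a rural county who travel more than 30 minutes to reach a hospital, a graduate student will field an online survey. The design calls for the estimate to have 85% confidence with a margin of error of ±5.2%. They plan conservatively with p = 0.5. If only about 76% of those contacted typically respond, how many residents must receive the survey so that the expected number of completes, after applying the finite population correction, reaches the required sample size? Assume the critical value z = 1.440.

Completed interviews needed (unadjusted): n₀ = 1.440² × 0.2500 / 0.052² ≈ 191.72 → 192.
FPC for N = 1,261: n = 192 / (1 + 191/1261) = 192 / 1.1515 ≈ 166.74 → 167.
At a 76% response rate, contacts needed = 167 / 0.76 ≈ 219.74 → 220.

220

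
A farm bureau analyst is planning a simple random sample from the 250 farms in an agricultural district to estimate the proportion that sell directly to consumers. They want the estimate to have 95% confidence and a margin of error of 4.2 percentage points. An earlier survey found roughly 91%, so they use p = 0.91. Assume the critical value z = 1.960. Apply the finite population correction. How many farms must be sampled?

105

Unadjusted: n₀ = 1.960² × 0.91 × 0.09 / 0.042² ≈ 178.36, so n₀ = 179.
Finite population correction with N = 250: n = n₀ / (1 + (n₀−1)/N) = 179 / (1 + 178/250) = 179 / 1.7120 ≈ 104.56.
Rounding up, n = 105.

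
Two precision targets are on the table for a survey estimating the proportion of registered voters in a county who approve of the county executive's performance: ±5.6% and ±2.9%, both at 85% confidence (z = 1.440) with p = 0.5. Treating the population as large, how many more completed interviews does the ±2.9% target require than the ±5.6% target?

At ±5.6%: n = 1.440² × 0.2500 / 0.056² ≈ 165.31 → 166.
At ±2.9%: n = 1.440² × 0.2500 / 0.029² ≈ 616.41 → 617.
Additional respondents: 617 − 166 = 451.

451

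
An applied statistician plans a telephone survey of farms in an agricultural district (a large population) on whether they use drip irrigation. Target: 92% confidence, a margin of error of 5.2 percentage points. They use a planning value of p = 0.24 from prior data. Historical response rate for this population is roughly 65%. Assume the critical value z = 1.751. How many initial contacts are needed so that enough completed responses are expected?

Completed interviews needed: n₀ = 1.751² × 0.1824 / 0.052² ≈ 206.82 → 207.
At a 65% response rate, contacts needed = 207 / 0.65 ≈ 318.46 → 319.

319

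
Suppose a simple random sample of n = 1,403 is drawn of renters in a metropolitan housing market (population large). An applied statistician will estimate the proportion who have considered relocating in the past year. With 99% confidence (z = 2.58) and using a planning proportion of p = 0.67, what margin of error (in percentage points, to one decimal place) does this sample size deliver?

3.2

SE(p̂) = √[p(1−p)/n] = √[0.2211/1403] = 0.01255.
E = z × SE = 2.58 × 0.01255 = 0.03239, or 3.2 percentage points.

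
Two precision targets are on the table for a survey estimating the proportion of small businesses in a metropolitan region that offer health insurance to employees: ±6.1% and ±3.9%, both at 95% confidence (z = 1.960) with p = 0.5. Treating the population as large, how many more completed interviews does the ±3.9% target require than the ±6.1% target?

373

At ±6.1%: n = 1.960² × 0.2500 / 0.061² ≈ 258.10 → 259.
At ±3.9%: n = 1.960² × 0.2500 / 0.039² ≈ 631.43 → 632.
Additional respondents: 632 − 259 = 373.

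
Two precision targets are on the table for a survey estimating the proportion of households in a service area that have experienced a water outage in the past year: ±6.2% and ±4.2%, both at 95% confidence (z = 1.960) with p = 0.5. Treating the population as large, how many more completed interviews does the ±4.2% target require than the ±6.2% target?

295

At ±6.2%: n = 1.960² × 0.2500 / 0.062² ≈ 249.84 → 250.
At ±4.2%: n = 1.960² × 0.2500 / 0.042² ≈ 544.44 → 545.
Additional respondents: 545 − 250 = 295.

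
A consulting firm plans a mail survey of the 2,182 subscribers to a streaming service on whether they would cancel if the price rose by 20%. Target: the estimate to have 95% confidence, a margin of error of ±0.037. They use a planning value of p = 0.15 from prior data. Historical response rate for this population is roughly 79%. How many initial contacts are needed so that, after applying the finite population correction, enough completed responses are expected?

390

For 95% confidence, z = 1.960.
Completed interviews needed (unadjusted): n₀ = 1.960² × 0.1275 / 0.037² ≈ 357.78 → 358.
FPC for N = 2,182: n = 358 / (1 + 357/2182) = 358 / 1.1636 ≈ 307.66 → 308.
At a 79% response rate, contacts needed = 308 / 0.79 ≈ 389.87 → 390.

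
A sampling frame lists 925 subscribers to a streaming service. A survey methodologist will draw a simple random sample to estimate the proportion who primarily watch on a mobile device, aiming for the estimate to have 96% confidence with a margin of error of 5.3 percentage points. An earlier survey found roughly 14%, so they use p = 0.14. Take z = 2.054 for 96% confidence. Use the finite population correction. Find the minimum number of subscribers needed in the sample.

152

Unadjusted: n₀ = 2.054² × 0.14 × 0.86 / 0.053² ≈ 180.83, so n₀ = 181.
Finite population correction with N = 925: n = n₀ / (1 + (n₀−1)/N) = 181 / (1 + 180/925) = 181 / 1.1946 ≈ 151.52.
Rounding up, n = 152.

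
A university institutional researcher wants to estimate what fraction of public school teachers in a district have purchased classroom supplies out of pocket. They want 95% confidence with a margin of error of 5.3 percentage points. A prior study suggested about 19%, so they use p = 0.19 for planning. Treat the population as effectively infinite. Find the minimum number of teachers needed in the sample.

For 95% confidence, z = 1.96.
With p = 0.19, p(1−p) = 0.1539.
n = z²·p(1−p)/E² = 1.96² × 0.1539 / 0.053² = 3.8416 × 0.1539 / 0.002809 ≈ 210.47.
Rounding up gives n = 211.

211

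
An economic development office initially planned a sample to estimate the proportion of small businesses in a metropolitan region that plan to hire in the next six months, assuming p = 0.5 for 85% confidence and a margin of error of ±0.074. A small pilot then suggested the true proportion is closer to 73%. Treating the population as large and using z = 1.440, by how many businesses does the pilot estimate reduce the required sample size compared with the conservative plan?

Conservative (p = 0.5): n = 1.440² × 0.25 / 0.074² ≈ 94.67 → 95.
Using p = 0.73: p(1−p) = 0.1971, so n = 1.440² × 0.1971 / 0.074² ≈ 74.64 → 75.
Reduction: 95 − 75 = 20.

20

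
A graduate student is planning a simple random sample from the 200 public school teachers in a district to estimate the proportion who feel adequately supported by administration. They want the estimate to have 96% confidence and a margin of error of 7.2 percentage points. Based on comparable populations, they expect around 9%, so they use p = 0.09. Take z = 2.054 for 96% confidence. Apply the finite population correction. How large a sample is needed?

51

Unadjusted: n₀ = 2.054² × 0.09 × 0.91 / 0.072² ≈ 66.65, so n₀ = 67.
Finite population correction with N = 200: n = n₀ / (1 + (n₀−1)/N) = 67 / (1 + 66/200) = 67 / 1.3300 ≈ 50.38.
Rounding up, n = 51.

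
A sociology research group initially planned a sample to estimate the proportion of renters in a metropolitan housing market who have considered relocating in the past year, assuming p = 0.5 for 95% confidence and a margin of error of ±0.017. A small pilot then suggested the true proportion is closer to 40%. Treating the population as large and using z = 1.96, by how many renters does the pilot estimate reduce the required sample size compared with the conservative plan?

133

Conservative (p = 0.5): n = 1.96² × 0.25 / 0.017² ≈ 3323.18 → 3324.
Using p = 0.40: p(1−p) = 0.2400, so n = 1.96² × 0.2400 / 0.017² ≈ 3190.26 → 3191.
Reduction: 3324 − 3191 = 133.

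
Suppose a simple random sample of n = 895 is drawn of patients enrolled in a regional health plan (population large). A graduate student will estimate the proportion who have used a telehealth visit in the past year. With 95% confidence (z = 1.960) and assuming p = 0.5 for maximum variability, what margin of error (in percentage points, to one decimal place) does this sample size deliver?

3.3

SE(p̂) = √[p(1−p)/n] = √[0.2500/895] = 0.01671.
E = z × SE = 1.960 × 0.01671 = 0.03276, or 3.3 percentage points.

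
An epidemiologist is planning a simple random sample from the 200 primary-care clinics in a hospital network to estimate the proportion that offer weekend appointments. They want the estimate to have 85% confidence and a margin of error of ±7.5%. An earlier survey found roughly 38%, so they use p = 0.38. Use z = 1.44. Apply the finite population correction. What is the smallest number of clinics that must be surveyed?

Unadjusted: n₀ = 1.44² × 0.38 × 0.62 / 0.075² ≈ 86.85, so n₀ = 87.
Finite population correction with N = 200: n = n₀ / (1 + (n₀−1)/N) = 87 / (1 + 86/200) = 87 / 1.4300 ≈ 60.84.
Rounding up, n = 61.

61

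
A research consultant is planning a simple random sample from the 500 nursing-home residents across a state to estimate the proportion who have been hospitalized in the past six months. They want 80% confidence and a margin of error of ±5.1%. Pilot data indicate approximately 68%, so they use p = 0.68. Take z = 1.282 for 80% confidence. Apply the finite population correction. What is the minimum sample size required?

Unadjusted: n₀ = 1.282² × 0.68 × 0.32 / 0.051² ≈ 137.50, so n₀ = 138.
Finite population correction with N = 500: n = n₀ / (1 + (n₀−1)/N) = 138 / (1 + 137/500) = 138 / 1.2740 ≈ 108.32.
Rounding up, n = 109.

109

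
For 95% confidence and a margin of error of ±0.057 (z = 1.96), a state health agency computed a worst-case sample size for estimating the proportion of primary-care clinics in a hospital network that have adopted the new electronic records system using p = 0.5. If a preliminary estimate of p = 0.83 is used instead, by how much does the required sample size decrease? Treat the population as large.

129

Conservative (p = 0.5): n = 1.96² × 0.25 / 0.057² ≈ 295.60 → 296.
Using p = 0.83: p(1−p) = 0.1411, so n = 1.96² × 0.1411 / 0.057² ≈ 166.84 → 167.
Reduction: 296 − 167 = 129.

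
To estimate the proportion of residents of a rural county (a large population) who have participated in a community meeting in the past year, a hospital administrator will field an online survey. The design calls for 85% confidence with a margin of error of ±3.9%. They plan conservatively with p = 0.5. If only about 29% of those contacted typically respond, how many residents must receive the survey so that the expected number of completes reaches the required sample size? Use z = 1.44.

Completed interviews needed: n₀ = 1.44² × 0.2500 / 0.039² ≈ 340.83 → 341.
At a 29% response rate, contacts needed = 341 / 0.29 ≈ 1175.86 → 1176.

1176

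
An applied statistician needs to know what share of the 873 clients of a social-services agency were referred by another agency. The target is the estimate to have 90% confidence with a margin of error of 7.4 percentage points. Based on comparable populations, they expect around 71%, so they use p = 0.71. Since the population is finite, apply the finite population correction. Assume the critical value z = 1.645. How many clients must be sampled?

Unadjusted: n₀ = 1.645² × 0.71 × 0.29 / 0.074² ≈ 101.75, so n₀ = 102.
Finite population correction with N = 873: n = n₀ / (1 + (n₀−1)/N) = 102 / (1 + 101/873) = 102 / 1.1157 ≈ 91.42.
Rounding up, n = 92.

92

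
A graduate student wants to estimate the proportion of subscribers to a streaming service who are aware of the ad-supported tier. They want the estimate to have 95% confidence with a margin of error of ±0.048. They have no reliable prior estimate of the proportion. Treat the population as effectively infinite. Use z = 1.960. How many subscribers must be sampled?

With no prior estimate, use p = 0.5, giving p(1−p) = 0.25.
n = z²·p(1−p)/E² = 1.960² × 0.2500 / 0.048² = 3.8416 × 0.2500 / 0.002304 ≈ 416.84.
Rounding up gives n = 417.

417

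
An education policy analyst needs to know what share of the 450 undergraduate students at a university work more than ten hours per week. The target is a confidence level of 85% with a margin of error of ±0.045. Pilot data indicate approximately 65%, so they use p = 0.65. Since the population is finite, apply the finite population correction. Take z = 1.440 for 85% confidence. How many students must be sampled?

Unadjusted: n₀ = 1.440² × 0.65 × 0.35 / 0.045² ≈ 232.96, so n₀ = 233.
Finite population correction with N = 450: n = n₀ / (1 + (n₀−1)/N) = 233 / (1 + 232/450) = 233 / 1.5156 ≈ 153.74.
Rounding up, n = 154.

154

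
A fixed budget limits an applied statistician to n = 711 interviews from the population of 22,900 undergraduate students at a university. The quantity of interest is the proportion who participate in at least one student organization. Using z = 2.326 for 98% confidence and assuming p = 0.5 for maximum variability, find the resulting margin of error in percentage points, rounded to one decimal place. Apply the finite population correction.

4.3

Finite-population factor: (N−n)/(N−1) = (22900−711)/(22900−1) = 0.9690.
SE(p̂) = √[p(1−p)/n · (N−n)/(N−1)] = √[0.2500/711 × 0.9690] = 0.01846.
E = z × SE = 2.326 × 0.01846 = 0.04293 ≈ 4.3 percentage points.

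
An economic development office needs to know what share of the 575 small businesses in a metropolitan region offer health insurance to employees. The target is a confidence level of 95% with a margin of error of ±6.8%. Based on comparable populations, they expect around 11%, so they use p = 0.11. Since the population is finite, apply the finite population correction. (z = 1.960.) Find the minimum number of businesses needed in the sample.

Unadjusted: n₀ = 1.960² × 0.11 × 0.89 / 0.068² ≈ 81.33, so n₀ = 82.
Finite population correction with N = 575: n = n₀ / (1 + (n₀−1)/N) = 82 / (1 + 81/575) = 82 / 1.1409 ≈ 71.88.
Rounding up, n = 72.

72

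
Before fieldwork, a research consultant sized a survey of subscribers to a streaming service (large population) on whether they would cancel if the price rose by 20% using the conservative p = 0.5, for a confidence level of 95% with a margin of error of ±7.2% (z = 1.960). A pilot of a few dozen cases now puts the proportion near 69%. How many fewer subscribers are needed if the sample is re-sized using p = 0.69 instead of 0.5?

27

Conservative (p = 0.5): n = 1.960² × 0.25 / 0.072² ≈ 185.26 → 186.
Using p = 0.69: p(1−p) = 0.2139, so n = 1.960² × 0.2139 / 0.072² ≈ 158.51 → 159.
Reduction: 186 − 159 = 27.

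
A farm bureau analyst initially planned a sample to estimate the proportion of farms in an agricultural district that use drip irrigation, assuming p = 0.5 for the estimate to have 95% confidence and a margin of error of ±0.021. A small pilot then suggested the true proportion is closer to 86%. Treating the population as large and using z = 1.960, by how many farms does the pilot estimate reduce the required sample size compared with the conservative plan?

1129

Conservative (p = 0.5): n = 1.960² × 0.25 / 0.021² ≈ 2177.78 → 2178.
Using p = 0.86: p(1−p) = 0.1204, so n = 1.960² × 0.1204 / 0.021² ≈ 1048.82 → 1049.
Reduction: 2178 − 1049 = 1129.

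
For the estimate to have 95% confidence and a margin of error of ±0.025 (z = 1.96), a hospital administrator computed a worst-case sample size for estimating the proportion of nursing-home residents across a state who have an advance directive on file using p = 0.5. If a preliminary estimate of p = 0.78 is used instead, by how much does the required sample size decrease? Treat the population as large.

Conservative (p = 0.5): n = 1.96² × 0.25 / 0.025² ≈ 1536.64 → 1537.
Using p = 0.78: p(1−p) = 0.1716, so n = 1.96² × 0.1716 / 0.025² ≈ 1054.75 → 1055.
Reduction: 1537 − 1055 = 482.

482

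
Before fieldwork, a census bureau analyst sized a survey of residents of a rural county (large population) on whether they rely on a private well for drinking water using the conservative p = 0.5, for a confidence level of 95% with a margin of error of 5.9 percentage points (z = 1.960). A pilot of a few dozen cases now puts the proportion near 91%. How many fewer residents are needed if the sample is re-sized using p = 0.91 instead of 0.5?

185

Conservative (p = 0.5): n = 1.960² × 0.25 / 0.059² ≈ 275.90 → 276.
Using p = 0.91: p(1−p) = 0.0819, so n = 1.960² × 0.0819 / 0.059² ≈ 90.38 → 91.
Reduction: 276 − 91 = 185.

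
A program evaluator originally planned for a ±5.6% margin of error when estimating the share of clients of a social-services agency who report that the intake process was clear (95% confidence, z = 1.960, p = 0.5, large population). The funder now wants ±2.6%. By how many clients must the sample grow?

1114

At ±5.6%: n = 1.960² × 0.2500 / 0.056² ≈ 306.25 → 307.
At ±2.6%: n = 1.960² × 0.2500 / 0.026² ≈ 1420.71 → 1421.
Additional respondents: 1421 − 307 = 1114.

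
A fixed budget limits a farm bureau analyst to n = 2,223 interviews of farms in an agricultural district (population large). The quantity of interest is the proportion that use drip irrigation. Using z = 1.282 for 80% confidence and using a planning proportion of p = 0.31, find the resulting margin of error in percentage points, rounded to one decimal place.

SE(p̂) = √[p(1−p)/n] = √[0.2139/2223] = 0.00981.
E = z × SE = 1.282 × 0.00981 = 0.01258, or 1.3 percentage points.

1.3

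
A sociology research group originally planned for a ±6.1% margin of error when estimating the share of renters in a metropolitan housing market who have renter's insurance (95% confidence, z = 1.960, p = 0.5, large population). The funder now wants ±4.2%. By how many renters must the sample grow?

At ±6.1%: n = 1.960² × 0.2500 / 0.061² ≈ 258.10 → 259.
At ±4.2%: n = 1.960² × 0.2500 / 0.042² ≈ 544.44 → 545.
Additional respondents: 545 − 259 = 286.

286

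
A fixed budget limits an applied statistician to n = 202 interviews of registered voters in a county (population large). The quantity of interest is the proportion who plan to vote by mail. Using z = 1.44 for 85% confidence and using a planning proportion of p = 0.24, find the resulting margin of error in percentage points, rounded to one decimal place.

4.3

SE(p̂) = √[p(1−p)/n] = √[0.1824/202] = 0.03005.
E = z × SE = 1.44 × 0.03005 = 0.04327, or 4.3 percentage points.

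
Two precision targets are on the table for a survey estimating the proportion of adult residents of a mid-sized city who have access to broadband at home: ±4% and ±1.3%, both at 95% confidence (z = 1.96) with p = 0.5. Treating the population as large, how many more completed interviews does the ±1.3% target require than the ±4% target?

5082

At ±4%: n = 1.96² × 0.2500 / 0.040² ≈ 600.25 → 601.
At ±1.3%: n = 1.96² × 0.2500 / 0.013² ≈ 5682.84 → 5683.
Additional respondents: 5683 − 601 = 5082.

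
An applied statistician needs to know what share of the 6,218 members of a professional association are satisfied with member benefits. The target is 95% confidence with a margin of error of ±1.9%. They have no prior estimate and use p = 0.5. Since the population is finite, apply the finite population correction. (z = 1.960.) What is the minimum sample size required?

1864

Unadjusted: n₀ = 1.960² × 0.50 × 0.50 / 0.019² ≈ 2660.39, so n₀ = 2661.
Finite population correction with N = 6,218: n = n₀ / (1 + (n₀−1)/N) = 2661 / (1 + 2660/6218) = 2661 / 1.4278 ≈ 1863.72.
Rounding up, n = 1864.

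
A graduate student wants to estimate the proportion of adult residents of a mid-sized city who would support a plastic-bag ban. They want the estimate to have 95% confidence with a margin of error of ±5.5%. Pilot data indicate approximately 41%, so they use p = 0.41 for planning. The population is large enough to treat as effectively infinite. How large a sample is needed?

308

For 95% confidence, z = 1.96.
With p = 0.41, p(1−p) = 0.2419.
n = z²·p(1−p)/E² = 1.96² × 0.2419 / 0.055² = 3.8416 × 0.2419 / 0.003025 ≈ 307.20.
Rounding up gives n = 308.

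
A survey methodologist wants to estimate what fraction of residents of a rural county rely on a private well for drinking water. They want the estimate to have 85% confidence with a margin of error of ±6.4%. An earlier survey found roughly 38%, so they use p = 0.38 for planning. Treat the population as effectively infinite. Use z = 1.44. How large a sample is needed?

With p = 0.38, p(1−p) = 0.2356.
n = z²·p(1−p)/E² = 1.44² × 0.2356 / 0.064² = 2.0736 × 0.2356 / 0.004096 ≈ 119.27.
Rounding up gives n = 120.

120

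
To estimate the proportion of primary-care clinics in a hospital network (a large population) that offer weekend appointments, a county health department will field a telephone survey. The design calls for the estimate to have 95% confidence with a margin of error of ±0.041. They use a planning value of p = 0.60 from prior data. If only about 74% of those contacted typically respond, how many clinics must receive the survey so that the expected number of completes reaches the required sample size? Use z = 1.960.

Completed interviews needed: n₀ = 1.960² × 0.2400 / 0.041² ≈ 548.47 → 549.
At a 74% response rate, contacts needed = 549 / 0.74 ≈ 741.89 → 742.

742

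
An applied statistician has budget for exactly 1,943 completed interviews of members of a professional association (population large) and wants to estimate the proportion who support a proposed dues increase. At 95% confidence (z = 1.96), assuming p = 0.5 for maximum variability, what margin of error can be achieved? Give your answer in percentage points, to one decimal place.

SE(p̂) = √[p(1−p)/n] = √[0.2500/1943] = 0.01134.
E = z × SE = 1.96 × 0.01134 = 0.02223, or 2.2 percentage points.

2.2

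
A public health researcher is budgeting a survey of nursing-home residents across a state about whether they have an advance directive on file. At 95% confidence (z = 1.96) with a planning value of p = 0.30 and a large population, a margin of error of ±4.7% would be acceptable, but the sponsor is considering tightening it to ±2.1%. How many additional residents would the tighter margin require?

1464

At ±4.7%: n = 1.96² × 0.2100 / 0.047² ≈ 365.20 → 366.
At ±2.1%: n = 1.96² × 0.2100 / 0.021² ≈ 1829.33 → 1830.
Additional respondents: 1830 − 366 = 1464.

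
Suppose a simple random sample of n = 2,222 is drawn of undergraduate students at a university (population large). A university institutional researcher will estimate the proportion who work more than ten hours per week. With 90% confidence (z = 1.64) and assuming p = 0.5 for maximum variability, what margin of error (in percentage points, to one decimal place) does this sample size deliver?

SE(p̂) = √[p(1−p)/n] = √[0.2500/2222] = 0.01061.
E = z × SE = 1.64 × 0.01061 = 0.01740, or 1.7 percentage points.

1.7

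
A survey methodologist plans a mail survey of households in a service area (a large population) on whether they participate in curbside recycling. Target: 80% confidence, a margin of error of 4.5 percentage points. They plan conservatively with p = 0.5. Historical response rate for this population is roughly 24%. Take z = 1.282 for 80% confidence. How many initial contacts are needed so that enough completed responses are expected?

Completed interviews needed: n₀ = 1.282² × 0.2500 / 0.045² ≈ 202.90 → 203.
At a 24% response rate, contacts needed = 203 / 0.24 ≈ 845.83 → 846.

846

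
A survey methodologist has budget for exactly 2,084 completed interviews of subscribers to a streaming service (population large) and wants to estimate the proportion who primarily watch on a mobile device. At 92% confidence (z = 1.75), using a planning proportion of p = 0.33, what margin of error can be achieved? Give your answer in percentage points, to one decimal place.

SE(p̂) = √[p(1−p)/n] = √[0.2211/2084] = 0.01030.
E = z × SE = 1.75 × 0.01030 = 0.01803, or 1.8 percentage points.

1.8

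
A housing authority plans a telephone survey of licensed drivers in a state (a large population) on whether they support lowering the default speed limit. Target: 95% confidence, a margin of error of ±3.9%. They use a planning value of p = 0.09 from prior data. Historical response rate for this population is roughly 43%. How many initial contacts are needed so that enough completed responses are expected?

482

For 95% confidence, z = 1.960.
Completed interviews needed: n₀ = 1.960² × 0.0819 / 0.039² ≈ 206.86 → 207.
At a 43% response rate, contacts needed = 207 / 0.43 ≈ 481.40 → 482.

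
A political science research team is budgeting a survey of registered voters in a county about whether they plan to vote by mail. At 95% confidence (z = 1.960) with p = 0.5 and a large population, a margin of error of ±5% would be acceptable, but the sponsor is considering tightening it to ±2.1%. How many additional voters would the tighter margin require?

1793

At ±5%: n = 1.960² × 0.2500 / 0.050² ≈ 384.16 → 385.
At ±2.1%: n = 1.960² × 0.2500 / 0.021² ≈ 2177.78 → 2178.
Additional respondents: 2178 − 385 = 1793.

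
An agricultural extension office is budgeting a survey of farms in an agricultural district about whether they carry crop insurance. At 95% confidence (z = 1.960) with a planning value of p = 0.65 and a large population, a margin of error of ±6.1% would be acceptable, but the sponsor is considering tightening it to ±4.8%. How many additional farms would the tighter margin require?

145

At ±6.1%: n = 1.960² × 0.2275 / 0.061² ≈ 234.87 → 235.
At ±4.8%: n = 1.960² × 0.2275 / 0.048² ≈ 379.32 → 380.
Additional respondents: 380 − 235 = 145.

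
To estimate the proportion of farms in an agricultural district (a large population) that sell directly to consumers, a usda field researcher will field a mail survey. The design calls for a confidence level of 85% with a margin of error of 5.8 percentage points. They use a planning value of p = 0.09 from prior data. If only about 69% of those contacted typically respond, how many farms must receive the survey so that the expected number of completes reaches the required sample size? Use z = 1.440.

74

Completed interviews needed: n₀ = 1.440² × 0.0819 / 0.058² ≈ 50.48 → 51.
At a 69% response rate, contacts needed = 51 / 0.69 ≈ 73.91 → 74.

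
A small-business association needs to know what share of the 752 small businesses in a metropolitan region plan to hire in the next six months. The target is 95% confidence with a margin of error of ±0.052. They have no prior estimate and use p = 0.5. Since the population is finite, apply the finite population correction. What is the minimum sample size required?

For 95% confidence, z = 1.960.
Unadjusted: n₀ = 1.960² × 0.50 × 0.50 / 0.052² ≈ 355.18, so n₀ = 356.
Finite population correction with N = 752: n = n₀ / (1 + (n₀−1)/N) = 356 / (1 + 355/752) = 356 / 1.4721 ≈ 241.84.
Rounding up, n = 242.

242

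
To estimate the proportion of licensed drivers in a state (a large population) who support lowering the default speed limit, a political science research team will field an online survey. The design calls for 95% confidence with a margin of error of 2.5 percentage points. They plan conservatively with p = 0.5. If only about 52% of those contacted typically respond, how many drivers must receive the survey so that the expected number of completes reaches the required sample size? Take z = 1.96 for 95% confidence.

2956

Completed interviews needed: n₀ = 1.96² × 0.2500 / 0.025² ≈ 1536.64 → 1537.
At a 52% response rate, contacts needed = 1537 / 0.52 ≈ 2955.77 → 2956.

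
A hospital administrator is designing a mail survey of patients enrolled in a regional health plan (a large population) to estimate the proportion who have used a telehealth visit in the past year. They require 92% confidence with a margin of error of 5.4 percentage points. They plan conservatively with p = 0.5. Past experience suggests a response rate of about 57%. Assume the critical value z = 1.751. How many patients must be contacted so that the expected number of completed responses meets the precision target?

462

Completed interviews needed: n₀ = 1.751² × 0.2500 / 0.054² ≈ 262.86 → 263.
At a 57% response rate, contacts needed = 263 / 0.57 ≈ 461.40 → 462.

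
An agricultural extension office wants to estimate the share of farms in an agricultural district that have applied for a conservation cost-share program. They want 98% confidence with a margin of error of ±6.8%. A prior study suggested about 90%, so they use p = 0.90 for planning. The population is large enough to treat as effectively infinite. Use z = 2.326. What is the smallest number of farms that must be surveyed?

With p = 0.90, p(1−p) = 0.0900.
n = z²·p(1−p)/E² = 2.326² × 0.0900 / 0.068² = 5.4103 × 0.0900 / 0.004624 ≈ 105.30.
Rounding up gives n = 106.

106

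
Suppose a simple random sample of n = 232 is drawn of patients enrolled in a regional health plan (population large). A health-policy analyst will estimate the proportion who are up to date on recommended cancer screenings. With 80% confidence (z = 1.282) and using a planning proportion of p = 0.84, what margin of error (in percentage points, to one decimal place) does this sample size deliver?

3.1

SE(p̂) = √[p(1−p)/n] = √[0.1344/232] = 0.02407.
E = z × SE = 1.282 × 0.02407 = 0.03086, or 3.1 percentage points.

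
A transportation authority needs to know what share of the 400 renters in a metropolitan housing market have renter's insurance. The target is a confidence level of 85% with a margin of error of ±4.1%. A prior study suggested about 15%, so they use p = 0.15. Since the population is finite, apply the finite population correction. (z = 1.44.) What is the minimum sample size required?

Unadjusted: n₀ = 1.44² × 0.15 × 0.85 / 0.041² ≈ 157.28, so n₀ = 158.
Finite population correction with N = 400: n = n₀ / (1 + (n₀−1)/N) = 158 / (1 + 157/400) = 158 / 1.3925 ≈ 113.46.
Rounding up, n = 114.

114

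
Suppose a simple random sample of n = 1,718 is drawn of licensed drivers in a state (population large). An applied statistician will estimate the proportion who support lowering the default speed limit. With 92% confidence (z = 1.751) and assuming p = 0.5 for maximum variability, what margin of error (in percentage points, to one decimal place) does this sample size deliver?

SE(p̂) = √[p(1−p)/n] = √[0.2500/1718] = 0.01206.
E = z × SE = 1.751 × 0.01206 = 0.02112, or 2.1 percentage points.

2.1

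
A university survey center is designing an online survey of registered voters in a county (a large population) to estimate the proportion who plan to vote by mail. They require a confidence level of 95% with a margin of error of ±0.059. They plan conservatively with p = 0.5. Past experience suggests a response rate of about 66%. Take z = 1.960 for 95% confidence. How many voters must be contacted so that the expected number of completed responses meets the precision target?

Completed interviews needed: n₀ = 1.960² × 0.2500 / 0.059² ≈ 275.90 → 276.
At a 66% response rate, contacts needed = 276 / 0.66 ≈ 418.18 → 419.

419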